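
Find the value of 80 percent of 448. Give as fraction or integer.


Compute 80% of 448
Convert percentage: 80% = 80/100
Multiply: 448 * 80/100
= 35840/100
= 1792/5

1792/5


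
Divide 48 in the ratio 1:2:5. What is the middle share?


Ratio = 1:2:5
Total parts = 1 + 2 + 5 = 8
Value per part = 48 / 8 = 6
First share = 1 * 6 = 6
Middle share = 2 * 6 = 12
Third share = 5 * 6 = 30

12


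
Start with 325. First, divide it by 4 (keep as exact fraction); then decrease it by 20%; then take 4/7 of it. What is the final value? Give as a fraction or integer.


Start with 325.
Step 1: Divide by 4: 325 / 4 = 325/4
Step 2: Decrease by 20%: 325/4 * 80/100 = 65
Step 3: Take 4/7: 65 * 4/7 = 260/7
Final result = 260/7

260/7


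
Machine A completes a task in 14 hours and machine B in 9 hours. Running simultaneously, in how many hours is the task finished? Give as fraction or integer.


Rate of A = 1/14 job per hour
Rate of B = 1/9 job per hour
Combined rate = 1/14 + 1/9
Find common denominator: (9 + 14)/(14*9) = 23/126
Combined rate = 23/126 job per hour
Time together = 1 / (23/126) = 126/23 hours

126/23


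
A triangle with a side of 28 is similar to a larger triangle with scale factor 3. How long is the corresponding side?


Similar triangles have proportional sides
Scale factor = 3
Smaller side = 28
Corresponding larger side = 28 * 3
= 84

84


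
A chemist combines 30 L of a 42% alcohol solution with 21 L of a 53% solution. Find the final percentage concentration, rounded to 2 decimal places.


Solute in mixture 1 = 42% of 30 L = 30*42/100 = 63/5 L
Solute in mixture 2 = 53% of 21 L = 21*53/100 = 1113/100 L
Total solute = 63/5 + 1113/100 = 2373/100 L
Total volume = 30 + 21 = 51 L
Final concentration = 2373/100/51 * 100 = 46.53%

46.53


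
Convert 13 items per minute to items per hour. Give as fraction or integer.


Converting from per minute to per hour
Rate = 13 items per minute
Multiply by 60: 13 * 60
= 780 items per hour

780


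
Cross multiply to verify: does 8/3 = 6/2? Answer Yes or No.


Cross multiply to check 8/3 = 6/2
Left cross product: 8 * 2 = 16
Right cross product: 3 * 6 = 18
16 != 18
Not equal, so proportions differ => No

No


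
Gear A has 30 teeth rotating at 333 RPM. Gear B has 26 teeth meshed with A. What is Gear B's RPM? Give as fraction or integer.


Gear ratio: teeth_A * RPM_A = teeth_B * RPM_B
30 * 333 = 26 * RPM_B
9990 = 26 * RPM_B
RPM_B = 9990 / 26
RPM_B = 4995/13

4995/13


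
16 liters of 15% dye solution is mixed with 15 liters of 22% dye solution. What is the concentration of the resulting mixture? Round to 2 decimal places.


Solute in mixture 1 = 15% of 16 L = 16*15/100 = 12/5 L
Solute in mixture 2 = 22% of 15 L = 15*22/100 = 33/10 L
Total solute = 12/5 + 33/10 = 57/10 L
Total volume = 16 + 15 = 31 L
Final concentration = 57/10/31 * 100 = 18.39%

18.39


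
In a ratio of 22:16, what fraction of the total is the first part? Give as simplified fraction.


Total parts = 22 + 16 = 38
First part fraction = 22/38
Simplify: 22/38 = 11/19

11/19


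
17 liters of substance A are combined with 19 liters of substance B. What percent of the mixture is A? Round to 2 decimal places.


Volume of A = 17 L
Volume of B = 19 L
Total volume = 17 + 19 = 36 L
Percentage of A = (17/36) * 100
= 47.22%

47.22


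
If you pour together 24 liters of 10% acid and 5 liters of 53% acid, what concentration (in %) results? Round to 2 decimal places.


Solute in mixture 1 = 10% of 24 L = 24*10/100 = 12/5 L
Solute in mixture 2 = 53% of 5 L = 5*53/100 = 53/20 L
Total solute = 12/5 + 53/20 = 101/20 L
Total volume = 24 + 5 = 29 L
Final concentration = 101/20/29 * 100 = 17.41%

17.41


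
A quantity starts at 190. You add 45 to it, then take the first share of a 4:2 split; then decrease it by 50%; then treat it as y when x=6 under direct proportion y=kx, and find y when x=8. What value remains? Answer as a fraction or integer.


Start with 190.
Step 1: Add 45: 190+45=235; split 4:2 first = 235*4/6 = 470/3
Step 2: Decrease by 50%: 470/3 * 50/100 = 235/3
Step 3: Direct prop: k = (235/3)/6; new y = k*8 = 235/3*8/6 = 940/9
Final result = 940/9

940/9


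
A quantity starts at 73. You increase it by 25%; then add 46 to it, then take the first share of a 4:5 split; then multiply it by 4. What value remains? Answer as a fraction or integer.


Start with 73.
Step 1: Increase by 25%: 73 * 125/100 = 365/4
Step 2: Add 46: 365/4+46=549/4; split 4:5 first = 549/4*4/9 = 61
Step 3: Multiply by 4: 61 * 4 = 244
Final result = 244

244


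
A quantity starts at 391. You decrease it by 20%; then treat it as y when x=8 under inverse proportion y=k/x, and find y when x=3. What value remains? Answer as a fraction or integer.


Start with 391.
Step 1: Decrease by 20%: 391 * 80/100 = 1564/5
Step 2: Inverse prop: k = (1564/5)*8; new y = k/3 = 1564/5*8/3 = 12512/15
Final result = 12512/15

12512/15


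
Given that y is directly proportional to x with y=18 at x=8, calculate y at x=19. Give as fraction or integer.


Direct proportion: y = kx
Find k: k = 18/8 = 9/4
Compute y at x=19: y = 9/4 * 19
y = 171/4

171/4


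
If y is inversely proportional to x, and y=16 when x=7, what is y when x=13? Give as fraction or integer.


Inverse proportion: y = k/x
Find k: k = 7 * 16 = 112
Compute y at x=13: y = 112/13
y = 112/13

112/13


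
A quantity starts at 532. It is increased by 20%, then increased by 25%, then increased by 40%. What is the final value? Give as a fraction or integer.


Start: 532
Step 1: increase by 20% => multiply by 120/100
  532 * 120/100 = 3192/5
Step 2: increase by 25% => multiply by 125/100
  3192/5 * 125/100 = 798
Step 3: increase by 40% => multiply by 140/100
  798 * 140/100 = 5586/5
Final value = 5586/5

5586/5


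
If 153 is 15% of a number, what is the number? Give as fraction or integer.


Given: 153 is 15% of the whole
Set up: 153 = 15/100 * whole
whole = 153 * 100 / 15
whole = 15300 / 15
whole = 1020

1020


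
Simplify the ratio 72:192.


Find GCD(72, 192)
GCD = 24
Divide both by 24: 72/24 = 3, 192/24 = 8
Simplified ratio = 3:8

3:8


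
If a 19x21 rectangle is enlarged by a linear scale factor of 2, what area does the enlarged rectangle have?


Original dimensions: 19 x 21
Enlargement factor = 2
New width = 19 * 2 = 38
New height = 21 * 2 = 42
New area = 38 * 42 = 1596

1596


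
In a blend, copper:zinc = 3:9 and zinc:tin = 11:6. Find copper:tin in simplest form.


Given a:b = 3:9 and b:c = 11:6
Make b consistent. Multiply first ratio by 11: a:b = 33:99
Multiply second ratio by 9: b:c = 99:54
Now b = 99 in both, so a:b:c = 33:99:54
Therefore a:c = 33:54
Simplify by GCD: a:c = 11:18

11:18


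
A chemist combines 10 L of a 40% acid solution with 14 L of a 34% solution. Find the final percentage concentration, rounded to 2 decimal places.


Solute in mixture 1 = 40% of 10 L = 10*40/100 = 4 L
Solute in mixture 2 = 34% of 14 L = 14*34/100 = 119/25 L
Total solute = 4 + 119/25 = 219/25 L
Total volume = 10 + 14 = 24 L
Final concentration = 219/25/24 * 100 = 36.50%

36.50


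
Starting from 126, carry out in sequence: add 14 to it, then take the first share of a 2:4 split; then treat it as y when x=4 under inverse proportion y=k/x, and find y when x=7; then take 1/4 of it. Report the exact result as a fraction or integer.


Start with 126.
Step 1: Add 14: 126+14=140; split 2:4 first = 140*2/6 = 140/3
Step 2: Inverse prop: k = (140/3)*4; new y = k/7 = 140/3*4/7 = 80/3
Step 3: Take 1/4: 80/3 * 1/4 = 20/3
Final result = 20/3

20/3


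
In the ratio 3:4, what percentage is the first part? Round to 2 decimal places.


Total parts = 3 + 4 = 7
First part fraction = 3/7
Percentage = (3/7) * 100
= 0.428571 * 100
= 42.86%

42.86


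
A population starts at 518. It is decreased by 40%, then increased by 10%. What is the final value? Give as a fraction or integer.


Start: 518
Step 1: decrease by 40% => multiply by 60/100
  518 * 60/100 = 1554/5
Step 2: increase by 10% => multiply by 110/100
  1554/5 * 110/100 = 8547/25
Final value = 8547/25

8547/25


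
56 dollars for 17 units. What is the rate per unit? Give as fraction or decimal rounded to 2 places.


Total dollars = 56
Number of units = 17
Unit rate = 56 / 17
= 3.29 dollars per unit

3.29


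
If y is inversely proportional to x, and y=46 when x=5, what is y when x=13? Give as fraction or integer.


Inverse proportion: y = k/x
Find k: k = 5 * 46 = 230
Compute y at x=13: y = 230/13
y = 230/13

230/13


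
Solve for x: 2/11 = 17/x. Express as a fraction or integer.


Setting up: 2/11 = 17/x
Cross multiply: 2 * x = 11 * 17
2x = 187
x = 187/2
x = 187/2

187/2


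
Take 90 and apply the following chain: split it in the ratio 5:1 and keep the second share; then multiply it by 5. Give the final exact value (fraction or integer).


Start with 90.
Step 1: Split 5:1, second share = 90 * 1/6 = 15
Step 2: Multiply by 5: 15 * 5 = 75
Final result = 75

75


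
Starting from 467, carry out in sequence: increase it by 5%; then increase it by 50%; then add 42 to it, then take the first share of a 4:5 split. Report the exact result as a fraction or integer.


Start with 467.
Step 1: Increase by 5%: 467 * 105/100 = 9807/20
Step 2: Increase by 50%: 9807/20 * 150/100 = 29421/40
Step 3: Add 42: 29421/40+42=31101/40; split 4:5 first = 31101/40*4/9 = 10367/30
Final result = 10367/30

10367/30


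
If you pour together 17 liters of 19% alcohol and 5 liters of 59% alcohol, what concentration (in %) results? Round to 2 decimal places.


Solute in mixture 1 = 19% of 17 L = 17*19/100 = 323/100 L
Solute in mixture 2 = 59% of 5 L = 5*59/100 = 59/20 L
Total solute = 323/100 + 59/20 = 309/50 L
Total volume = 17 + 5 = 22 L
Final concentration = 309/50/22 * 100 = 28.09%

28.09


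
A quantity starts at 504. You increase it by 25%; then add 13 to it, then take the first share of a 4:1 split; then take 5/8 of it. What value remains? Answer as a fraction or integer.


Start with 504.
Step 1: Increase by 25%: 504 * 125/100 = 630
Step 2: Add 13: 630+13=643; split 4:1 first = 643*4/5 = 2572/5
Step 3: Take 5/8: 2572/5 * 5/8 = 643/2
Final result = 643/2

643/2


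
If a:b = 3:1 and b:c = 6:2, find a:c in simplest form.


Given a:b = 3:1 and b:c = 6:2
Make b consistent. Multiply first ratio by 6: a:b = 18:6
Multiply second ratio by 1: b:c = 6:2
Now b = 6 in both, so a:b:c = 18:6:2
Therefore a:c = 18:2
Simplify by GCD: a:c = 9:1

9:1


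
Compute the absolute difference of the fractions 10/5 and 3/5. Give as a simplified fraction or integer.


Simplify: 10/5 = 2 and 3/5 = 3/5
Find common denominator: LCD = 5
Convert: 10/5 and 3/5
Difference = |10 - 3|/5 = 7/5
Simplified = 7/5

7/5


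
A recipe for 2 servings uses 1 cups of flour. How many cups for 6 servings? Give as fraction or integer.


Original: 1 cups for 2 servings
Target servings = 6
Scaling factor = 6/2
New amount = 1 * 6/2
= 6/2
= 3 cups

3


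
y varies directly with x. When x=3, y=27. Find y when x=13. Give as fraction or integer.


Direct proportion: y = kx
Find k: k = 27/3 = 9
Compute y at x=13: y = 9 * 13
y = 117

117


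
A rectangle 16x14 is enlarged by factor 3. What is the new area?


Original dimensions: 16 x 14
Enlargement factor = 3
New width = 16 * 3 = 48
New height = 14 * 3 = 42
New area = 48 * 42 = 2016

2016


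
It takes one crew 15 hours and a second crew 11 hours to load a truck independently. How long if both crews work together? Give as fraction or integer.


Rate of A = 1/15 job per hour
Rate of B = 1/11 job per hour
Combined rate = 1/15 + 1/11
Find common denominator: (11 + 15)/(15*11) = 26/165
Combined rate = 26/165 job per hour
Time together = 1 / (26/165) = 165/26 hours

165/26


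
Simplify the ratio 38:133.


Find GCD(38, 133)
GCD = 19
Divide both by 19: 38/19 = 2, 133/19 = 7
Simplified ratio = 2:7

2:7


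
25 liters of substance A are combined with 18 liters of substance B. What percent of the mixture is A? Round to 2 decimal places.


Volume of A = 25 L
Volume of B = 18 L
Total volume = 25 + 18 = 43 L
Percentage of A = (25/43) * 100
= 58.14%

58.14


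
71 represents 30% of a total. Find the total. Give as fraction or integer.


Given: 71 is 30% of the whole
Set up: 71 = 30/100 * whole
whole = 71 * 100 / 30
whole = 7100 / 30
whole = 710/3

710/3


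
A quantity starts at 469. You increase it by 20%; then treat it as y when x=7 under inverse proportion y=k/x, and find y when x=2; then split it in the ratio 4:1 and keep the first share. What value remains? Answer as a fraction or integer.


Start with 469.
Step 1: Increase by 20%: 469 * 120/100 = 2814/5
Step 2: Inverse prop: k = (2814/5)*7; new y = k/2 = 2814/5*7/2 = 9849/5
Step 3: Split 4:1, first share = 9849/5 * 4/5 = 39396/25
Final result = 39396/25

39396/25


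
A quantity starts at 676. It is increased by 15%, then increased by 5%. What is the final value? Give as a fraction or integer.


Start: 676
Step 1: increase by 15% => multiply by 115/100
  676 * 115/100 = 3887/5
Step 2: increase by 5% => multiply by 105/100
  3887/5 * 105/100 = 81627/100
Final value = 81627/100

81627/100


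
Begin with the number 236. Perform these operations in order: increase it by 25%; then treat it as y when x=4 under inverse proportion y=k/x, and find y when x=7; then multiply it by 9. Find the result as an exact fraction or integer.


Start with 236.
Step 1: Increase by 25%: 236 * 125/100 = 295
Step 2: Inverse prop: k = (295)*4; new y = k/7 = 295*4/7 = 1180/7
Step 3: Multiply by 9: 1180/7 * 9 = 10620/7
Final result = 10620/7

10620/7


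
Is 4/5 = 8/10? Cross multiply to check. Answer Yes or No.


Cross multiply to check 4/5 = 8/10
Left cross product: 4 * 10 = 40
Right cross product: 5 * 8 = 40
40 = 40
Equal, so proportions match => Yes

Yes


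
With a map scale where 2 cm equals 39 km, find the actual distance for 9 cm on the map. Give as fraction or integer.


Map scale: 2 cm = 39 km
Measured distance on map = 9 cm
Set up proportion: 9 * 39 / 2
= 351 / 2
= 351/2 km

351/2


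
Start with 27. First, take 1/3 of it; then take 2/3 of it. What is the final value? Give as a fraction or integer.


Start with 27.
Step 1: Take 1/3: 27 * 1/3 = 9
Step 2: Take 2/3: 9 * 2/3 = 6
Final result = 6

6


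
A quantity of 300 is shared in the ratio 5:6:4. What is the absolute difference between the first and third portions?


Total parts = 5 + 6 + 4 = 15
Value per part = 300 / 15 = 20
Shares: 5*20=100, 6*20=120, 4*20=80
First share = 100, third share = 80
Difference = |100 - 80| = 20

20


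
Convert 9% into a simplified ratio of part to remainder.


Part = 9%, Remainder = 91%
Ratio = 9:91
GCD(9, 91) = 1
Simplify: 9:91 = 9:91

9:91


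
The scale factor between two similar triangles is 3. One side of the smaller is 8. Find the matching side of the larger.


Similar triangles have proportional sides
Scale factor = 3
Smaller side = 8
Corresponding larger side = 8 * 3
= 24

24


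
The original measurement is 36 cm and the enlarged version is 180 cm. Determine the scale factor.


Original length = 36 cm
Scaled length = 180 cm
Scale factor = 180 / 36
= 5

5


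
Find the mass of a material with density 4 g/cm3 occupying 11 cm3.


Using mass = density * volume
Density = 4 g/cm3
Volume = 11 cm3
Mass = 4 * 11
= 44 g

44


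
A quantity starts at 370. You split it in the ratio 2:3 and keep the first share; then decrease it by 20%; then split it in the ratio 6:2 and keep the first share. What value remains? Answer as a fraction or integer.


Start with 370.
Step 1: Split 2:3, first share = 370 * 2/5 = 148
Step 2: Decrease by 20%: 148 * 80/100 = 592/5
Step 3: Split 6:2, first share = 592/5 * 6/8 = 444/5
Final result = 444/5

444/5


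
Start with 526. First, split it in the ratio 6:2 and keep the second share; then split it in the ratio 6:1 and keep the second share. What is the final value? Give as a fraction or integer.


Start with 526.
Step 1: Split 6:2, second share = 526 * 2/8 = 263/2
Step 2: Split 6:1, second share = 263/2 * 1/7 = 263/14
Final result = 263/14

263/14


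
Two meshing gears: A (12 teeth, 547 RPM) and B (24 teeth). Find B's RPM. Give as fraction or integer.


Gear ratio: teeth_A * RPM_A = teeth_B * RPM_B
12 * 547 = 24 * RPM_B
6564 = 24 * RPM_B
RPM_B = 6564 / 24
RPM_B = 547/2

547/2


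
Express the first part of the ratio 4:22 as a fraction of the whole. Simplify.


Total parts = 4 + 22 = 26
First part fraction = 4/26
Simplify: 4/26 = 2/13

2/13


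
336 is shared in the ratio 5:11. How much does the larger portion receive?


Total parts = 5 + 11 = 16
Value per part = 336 / 16 = 21
First share = 5 * 21 = 105
Second share = 11 * 21 = 231
Larger share = 231

231


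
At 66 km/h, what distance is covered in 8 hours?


Using distance = speed * time
Speed = 66 km/h
Time = 8 hours
Distance = 66 * 8
= 528 km

528


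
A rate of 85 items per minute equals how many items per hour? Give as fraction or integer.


Converting from per minute to per hour
Rate = 85 items per minute
Multiply by 60: 85 * 60
= 5100 items per hour

5100


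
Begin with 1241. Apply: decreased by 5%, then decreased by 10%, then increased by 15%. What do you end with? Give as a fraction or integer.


Start: 1241
Step 1: decrease by 5% => multiply by 95/100
  1241 * 95/100 = 23579/20
Step 2: decrease by 10% => multiply by 90/100
  23579/20 * 90/100 = 212211/200
Step 3: increase by 15% => multiply by 115/100
  212211/200 * 115/100 = 4880853/4000
Final value = 4880853/4000

4880853/4000


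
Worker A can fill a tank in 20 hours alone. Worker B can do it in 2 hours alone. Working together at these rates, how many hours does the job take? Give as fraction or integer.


Rate of A = 1/20 job per hour
Rate of B = 1/2 job per hour
Combined rate = 1/20 + 1/2
Find common denominator: (2 + 20)/(20*2) = 22/40
Combined rate = 11/20 job per hour
Time together = 1 / (11/20) = 20/11 hours

20/11


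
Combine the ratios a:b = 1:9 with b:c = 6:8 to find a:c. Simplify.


Given a:b = 1:9 and b:c = 6:8
Make b consistent. Multiply first ratio by 6: a:b = 6:54
Multiply second ratio by 9: b:c = 54:72
Now b = 54 in both, so a:b:c = 6:54:72
Therefore a:c = 6:72
Simplify by GCD: a:c = 1:12

1:12


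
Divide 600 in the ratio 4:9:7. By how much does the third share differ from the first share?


Total parts = 4 + 9 + 7 = 20
Value per part = 600 / 20 = 30
Shares: 4*30=120, 9*30=270, 7*30=210
Third share = 210, first share = 120
Difference = |210 - 120| = 90

90


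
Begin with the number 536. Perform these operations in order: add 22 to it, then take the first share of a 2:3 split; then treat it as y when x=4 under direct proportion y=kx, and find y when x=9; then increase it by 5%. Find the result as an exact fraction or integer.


Start with 536.
Step 1: Add 22: 536+22=558; split 2:3 first = 558*2/5 = 1116/5
Step 2: Direct prop: k = (1116/5)/4; new y = k*9 = 1116/5*9/4 = 2511/5
Step 3: Increase by 5%: 2511/5 * 105/100 = 52731/100
Final result = 52731/100

52731/100


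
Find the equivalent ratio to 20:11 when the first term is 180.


Original ratio: 20:11
First term target: 180
Scale factor = 180 / 20 = 9
Multiply second term: 11 * 9 = 99
Equivalent ratio = 180:99

180:99


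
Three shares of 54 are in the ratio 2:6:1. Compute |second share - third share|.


Total parts = 2 + 6 + 1 = 9
Value per part = 54 / 9 = 6
Shares: 2*6=12, 6*6=36, 1*6=6
Second share = 36, third share = 6
Difference = |36 - 6| = 30

30


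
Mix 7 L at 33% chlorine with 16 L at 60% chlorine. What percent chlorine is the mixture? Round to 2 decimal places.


Solute in mixture 1 = 33% of 7 L = 7*33/100 = 231/100 L
Solute in mixture 2 = 60% of 16 L = 16*60/100 = 48/5 L
Total solute = 231/100 + 48/5 = 1191/100 L
Total volume = 7 + 16 = 23 L
Final concentration = 1191/100/23 * 100 = 51.78%

51.78


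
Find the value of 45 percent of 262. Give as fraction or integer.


Compute 45% of 262
Convert percentage: 45% = 45/100
Multiply: 262 * 45/100
= 11790/100
= 1179/10

1179/10


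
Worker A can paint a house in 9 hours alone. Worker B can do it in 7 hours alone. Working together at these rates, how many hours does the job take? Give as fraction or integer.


Rate of A = 1/9 job per hour
Rate of B = 1/7 job per hour
Combined rate = 1/9 + 1/7
Find common denominator: (7 + 9)/(9*7) = 16/63
Combined rate = 16/63 job per hour
Time together = 1 / (16/63) = 63/16 hours

63/16


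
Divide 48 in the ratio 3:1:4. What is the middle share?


Ratio = 3:1:4
Total parts = 3 + 1 + 4 = 8
Value per part = 48 / 8 = 6
First share = 3 * 6 = 18
Middle share = 1 * 6 = 6
Third share = 4 * 6 = 24

6


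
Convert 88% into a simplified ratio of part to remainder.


Part = 88%, Remainder = 12%
Ratio = 88:12
GCD(88, 12) = 4
Simplify: 22:3 = 22:3

22:3


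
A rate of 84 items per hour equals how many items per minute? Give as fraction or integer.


Converting from per hour to per minute
Rate = 84 items per hour
Divide by 60: 84/60
= 7/5 items per minute

7/5


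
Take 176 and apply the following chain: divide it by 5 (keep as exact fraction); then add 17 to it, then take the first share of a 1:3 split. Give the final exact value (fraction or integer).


Start with 176.
Step 1: Divide by 5: 176 / 5 = 176/5
Step 2: Add 17: 176/5+17=261/5; split 1:3 first = 261/5*1/4 = 261/20
Final result = 261/20

261/20


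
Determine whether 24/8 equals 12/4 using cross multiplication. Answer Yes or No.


Cross multiply to check 24/8 = 12/4
Left cross product: 24 * 4 = 96
Right cross product: 8 * 12 = 96
96 = 96
Equal, so proportions match => Yes

Yes


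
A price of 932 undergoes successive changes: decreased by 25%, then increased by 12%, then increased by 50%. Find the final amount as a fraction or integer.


Start: 932
Step 1: decrease by 25% => multiply by 75/100
  932 * 75/100 = 699
Step 2: increase by 12% => multiply by 112/100
  699 * 112/100 = 19572/25
Step 3: increase by 50% => multiply by 150/100
  19572/25 * 150/100 = 29358/25
Final value = 29358/25

29358/25


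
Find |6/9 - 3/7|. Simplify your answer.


Simplify: 6/9 = 2/3 and 3/7 = 3/7
Find common denominator: LCD = 21
Convert: 14/21 and 9/21
Difference = |14 - 9|/21 = 5/21
Simplified = 5/21

5/21


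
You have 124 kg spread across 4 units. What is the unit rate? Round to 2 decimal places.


Total kg = 124
Number of units = 4
Unit rate = 124 / 4
= 31 kg per unit

31


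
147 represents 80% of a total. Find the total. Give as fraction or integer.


Given: 147 is 80% of the whole
Set up: 147 = 80/100 * whole
whole = 147 * 100 / 80
whole = 14700 / 80
whole = 735/4

735/4


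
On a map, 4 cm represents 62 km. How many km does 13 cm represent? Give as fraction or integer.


Map scale: 4 cm = 62 km
Measured distance on map = 13 cm
Set up proportion: 13 * 62 / 4
= 806 / 4
= 403/2 km

403/2


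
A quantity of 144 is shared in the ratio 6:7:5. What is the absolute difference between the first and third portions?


Total parts = 6 + 7 + 5 = 18
Value per part = 144 / 18 = 8
Shares: 6*8=48, 7*8=56, 5*8=40
First share = 48, third share = 40
Difference = |48 - 40| = 8

8


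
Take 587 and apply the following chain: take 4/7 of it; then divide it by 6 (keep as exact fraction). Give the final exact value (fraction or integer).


Start with 587.
Step 1: Take 4/7: 587 * 4/7 = 2348/7
Step 2: Divide by 6: 2348/7 / 6 = 1174/21
Final result = 1174/21

1174/21


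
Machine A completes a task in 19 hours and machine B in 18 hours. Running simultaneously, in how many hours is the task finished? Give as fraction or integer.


Rate of A = 1/19 job per hour
Rate of B = 1/18 job per hour
Combined rate = 1/19 + 1/18
Find common denominator: (18 + 19)/(19*18) = 37/342
Combined rate = 37/342 job per hour
Time together = 1 / (37/342) = 342/37 hours

342/37


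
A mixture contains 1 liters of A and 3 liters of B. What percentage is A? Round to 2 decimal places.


Volume of A = 1 L
Volume of B = 3 L
Total volume = 1 + 3 = 4 L
Percentage of A = (1/4) * 100
= 25.00%

25.00


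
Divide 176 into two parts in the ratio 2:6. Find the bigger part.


Total parts = 2 + 6 = 8
Value per part = 176 / 8 = 22
First share = 2 * 22 = 44
Second share = 6 * 22 = 132
Larger share = 132

132


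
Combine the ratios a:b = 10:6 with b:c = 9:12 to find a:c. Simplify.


Given a:b = 10:6 and b:c = 9:12
Make b consistent. Multiply first ratio by 9: a:b = 90:54
Multiply second ratio by 6: b:c = 54:72
Now b = 54 in both, so a:b:c = 90:54:72
Therefore a:c = 90:72
Simplify by GCD: a:c = 5:4

5:4


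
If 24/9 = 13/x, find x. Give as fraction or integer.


Setting up: 24/9 = 13/x
Cross multiply: 24 * x = 9 * 13
24x = 117
x = 117/24
x = 39/8

39/8


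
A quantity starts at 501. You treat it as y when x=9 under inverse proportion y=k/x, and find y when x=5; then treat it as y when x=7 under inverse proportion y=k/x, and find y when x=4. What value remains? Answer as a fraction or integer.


Start with 501.
Step 1: Inverse prop: k = (501)*9; new y = k/5 = 501*9/5 = 4509/5
Step 2: Inverse prop: k = (4509/5)*7; new y = k/4 = 4509/5*7/4 = 31563/20
Final result = 31563/20

31563/20


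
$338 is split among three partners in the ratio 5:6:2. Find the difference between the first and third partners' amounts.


Total parts = 5 + 6 + 2 = 13
Value per part = 338 / 13 = 26
Shares: 5*26=130, 6*26=156, 2*26=52
First share = 130, third share = 52
Difference = |130 - 52| = 78

78


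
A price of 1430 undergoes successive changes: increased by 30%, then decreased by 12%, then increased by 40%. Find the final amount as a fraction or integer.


Start: 1430
Step 1: increase by 30% => multiply by 130/100
  1430 * 130/100 = 1859
Step 2: decrease by 12% => multiply by 88/100
  1859 * 88/100 = 40898/25
Step 3: increase by 40% => multiply by 140/100
  40898/25 * 140/100 = 286286/125
Final value = 286286/125

286286/125


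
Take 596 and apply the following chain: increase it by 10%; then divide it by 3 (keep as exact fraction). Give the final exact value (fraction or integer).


Start with 596.
Step 1: Increase by 10%: 596 * 110/100 = 3278/5
Step 2: Divide by 3: 3278/5 / 3 = 3278/15
Final result = 3278/15

3278/15


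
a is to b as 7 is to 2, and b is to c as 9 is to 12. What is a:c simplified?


Given a:b = 7:2 and b:c = 9:12
Make b consistent. Multiply first ratio by 9: a:b = 63:18
Multiply second ratio by 2: b:c = 18:24
Now b = 18 in both, so a:b:c = 63:18:24
Therefore a:c = 63:24
Simplify by GCD: a:c = 21:8

21:8


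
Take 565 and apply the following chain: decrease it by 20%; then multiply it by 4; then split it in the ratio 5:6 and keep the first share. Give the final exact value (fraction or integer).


Start with 565.
Step 1: Decrease by 20%: 565 * 80/100 = 452
Step 2: Multiply by 4: 452 * 4 = 1808
Step 3: Split 5:6, first share = 1808 * 5/11 = 9040/11
Final result = 9040/11

9040/11


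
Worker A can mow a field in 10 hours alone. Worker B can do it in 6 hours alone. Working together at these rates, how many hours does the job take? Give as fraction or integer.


Rate of A = 1/10 job per hour
Rate of B = 1/6 job per hour
Combined rate = 1/10 + 1/6
Find common denominator: (6 + 10)/(10*6) = 16/60
Combined rate = 4/15 job per hour
Time together = 1 / (4/15) = 15/4 hours

15/4


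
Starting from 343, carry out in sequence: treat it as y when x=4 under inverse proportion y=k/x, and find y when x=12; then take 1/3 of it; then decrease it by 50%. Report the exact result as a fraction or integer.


Start with 343.
Step 1: Inverse prop: k = (343)*4; new y = k/12 = 343*4/12 = 343/3
Step 2: Take 1/3: 343/3 * 1/3 = 343/9
Step 3: Decrease by 50%: 343/9 * 50/100 = 343/18
Final result = 343/18

343/18


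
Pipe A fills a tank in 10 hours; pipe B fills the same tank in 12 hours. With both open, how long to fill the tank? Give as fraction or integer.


Rate of A = 1/10 job per hour
Rate of B = 1/12 job per hour
Combined rate = 1/10 + 1/12
Find common denominator: (12 + 10)/(10*12) = 22/120
Combined rate = 11/60 job per hour
Time together = 1 / (11/60) = 60/11 hours

60/11


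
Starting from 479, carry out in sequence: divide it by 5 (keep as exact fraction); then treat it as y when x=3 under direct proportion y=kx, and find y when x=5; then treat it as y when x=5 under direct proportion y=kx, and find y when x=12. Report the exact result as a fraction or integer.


Start with 479.
Step 1: Divide by 5: 479 / 5 = 479/5
Step 2: Direct prop: k = (479/5)/3; new y = k*5 = 479/5*5/3 = 479/3
Step 3: Direct prop: k = (479/3)/5; new y = k*12 = 479/3*12/5 = 1916/5
Final result = 1916/5

1916/5


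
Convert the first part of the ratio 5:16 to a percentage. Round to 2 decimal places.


Total parts = 5 + 16 = 21
First part fraction = 5/21
Percentage = (5/21) * 100
= 0.238095 * 100
= 23.81%

23.81


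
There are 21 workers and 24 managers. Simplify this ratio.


Find GCD(21, 24)
GCD = 3
Divide both by 3: 21/3 = 7, 24/3 = 8
Simplified ratio = 7:8

7:8


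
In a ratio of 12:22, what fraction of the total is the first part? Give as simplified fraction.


Total parts = 12 + 22 = 34
First part fraction = 12/34
Simplify: 12/34 = 6/17

6/17


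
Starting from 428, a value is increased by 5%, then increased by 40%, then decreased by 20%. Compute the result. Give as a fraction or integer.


Start: 428
Step 1: increase by 5% => multiply by 105/100
  428 * 105/100 = 2247/5
Step 2: increase by 40% => multiply by 140/100
  2247/5 * 140/100 = 15729/25
Step 3: decrease by 20% => multiply by 80/100
  15729/25 * 80/100 = 62916/125
Final value = 62916/125

62916/125


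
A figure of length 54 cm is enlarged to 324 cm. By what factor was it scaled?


Original length = 54 cm
Scaled length = 324 cm
Scale factor = 324 / 54
= 6

6


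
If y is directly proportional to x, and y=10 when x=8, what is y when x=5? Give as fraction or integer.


Direct proportion: y = kx
Find k: k = 10/8 = 5/4
Compute y at x=5: y = 5/4 * 5
y = 25/4

25/4


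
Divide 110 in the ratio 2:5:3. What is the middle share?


Ratio = 2:5:3
Total parts = 2 + 5 + 3 = 10
Value per part = 110 / 10 = 11
First share = 2 * 11 = 22
Middle share = 5 * 11 = 55
Third share = 3 * 11 = 33

55


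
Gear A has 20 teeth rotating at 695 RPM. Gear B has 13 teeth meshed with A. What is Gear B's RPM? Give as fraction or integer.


Gear ratio: teeth_A * RPM_A = teeth_B * RPM_B
20 * 695 = 13 * RPM_B
13900 = 13 * RPM_B
RPM_B = 13900 / 13
RPM_B = 13900/13

13900/13


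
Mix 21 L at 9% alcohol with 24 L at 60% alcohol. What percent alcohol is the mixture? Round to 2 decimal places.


Solute in mixture 1 = 9% of 21 L = 21*9/100 = 189/100 L
Solute in mixture 2 = 60% of 24 L = 24*60/100 = 72/5 L
Total solute = 189/100 + 72/5 = 1629/100 L
Total volume = 21 + 24 = 45 L
Final concentration = 1629/100/45 * 100 = 36.20%

36.20


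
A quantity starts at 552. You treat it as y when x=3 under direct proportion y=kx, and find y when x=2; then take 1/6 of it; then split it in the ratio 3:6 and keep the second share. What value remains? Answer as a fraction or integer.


Start with 552.
Step 1: Direct prop: k = (552)/3; new y = k*2 = 552*2/3 = 368
Step 2: Take 1/6: 368 * 1/6 = 184/3
Step 3: Split 3:6, second share = 184/3 * 6/9 = 368/9
Final result = 368/9

368/9


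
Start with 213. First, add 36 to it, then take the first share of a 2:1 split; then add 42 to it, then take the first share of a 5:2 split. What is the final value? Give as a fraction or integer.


Start with 213.
Step 1: Add 36: 213+36=249; split 2:1 first = 249*2/3 = 166
Step 2: Add 42: 166+42=208; split 5:2 first = 208*5/7 = 1040/7
Final result = 1040/7

1040/7


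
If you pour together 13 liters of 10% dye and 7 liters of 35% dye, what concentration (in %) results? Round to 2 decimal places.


Solute in mixture 1 = 10% of 13 L = 13*10/100 = 13/10 L
Solute in mixture 2 = 35% of 7 L = 7*35/100 = 49/20 L
Total solute = 13/10 + 49/20 = 15/4 L
Total volume = 13 + 7 = 20 L
Final concentration = 15/4/20 * 100 = 18.75%

18.75


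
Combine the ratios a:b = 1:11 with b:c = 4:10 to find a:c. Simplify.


Given a:b = 1:11 and b:c = 4:10
Make b consistent. Multiply first ratio by 4: a:b = 4:44
Multiply second ratio by 11: b:c = 44:110
Now b = 44 in both, so a:b:c = 4:44:110
Therefore a:c = 4:110
Simplify by GCD: a:c = 2:55

2:55


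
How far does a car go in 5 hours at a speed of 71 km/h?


Using distance = speed * time
Speed = 71 km/h
Time = 5 hours
Distance = 71 * 5
= 355 km

355


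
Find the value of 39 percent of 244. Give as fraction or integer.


Compute 39% of 244
Convert percentage: 39% = 39/100
Multiply: 244 * 39/100
= 9516/100
= 2379/25

2379/25


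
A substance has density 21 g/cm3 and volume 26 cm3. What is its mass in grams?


Using mass = density * volume
Density = 21 g/cm3
Volume = 26 cm3
Mass = 21 * 26
= 546 g

546


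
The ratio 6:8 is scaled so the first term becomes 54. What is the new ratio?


Original ratio: 6:8
First term target: 54
Scale factor = 54 / 6 = 9
Multiply second term: 8 * 9 = 72
Equivalent ratio = 54:72

54:72


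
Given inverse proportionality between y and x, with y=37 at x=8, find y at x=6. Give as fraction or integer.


Inverse proportion: y = k/x
Find k: k = 8 * 37 = 296
Compute y at x=6: y = 296/6
y = 148/3

148/3


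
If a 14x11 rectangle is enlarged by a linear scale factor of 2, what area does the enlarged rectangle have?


Original dimensions: 14 x 11
Enlargement factor = 2
New width = 14 * 2 = 28
New height = 11 * 2 = 22
New area = 28 * 22 = 616

616


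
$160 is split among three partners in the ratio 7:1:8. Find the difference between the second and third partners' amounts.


Total parts = 7 + 1 + 8 = 16
Value per part = 160 / 16 = 10
Shares: 7*10=70, 1*10=10, 8*10=80
Second share = 10, third share = 80
Difference = |10 - 80| = 70

70


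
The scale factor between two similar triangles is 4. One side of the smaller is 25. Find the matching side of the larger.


Similar triangles have proportional sides
Scale factor = 4
Smaller side = 25
Corresponding larger side = 25 * 4
= 100

100


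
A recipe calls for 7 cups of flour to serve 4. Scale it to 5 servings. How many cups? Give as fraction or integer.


Original: 7 cups for 4 servings
Target servings = 5
Scaling factor = 5/4
New amount = 7 * 5/4
= 35/4
= 35/4 cups

35/4


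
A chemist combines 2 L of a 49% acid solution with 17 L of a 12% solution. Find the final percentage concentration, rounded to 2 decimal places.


Solute in mixture 1 = 49% of 2 L = 2*49/100 = 49/50 L
Solute in mixture 2 = 12% of 17 L = 17*12/100 = 51/25 L
Total solute = 49/50 + 51/25 = 151/50 L
Total volume = 2 + 17 = 19 L
Final concentration = 151/50/19 * 100 = 15.89%

15.89


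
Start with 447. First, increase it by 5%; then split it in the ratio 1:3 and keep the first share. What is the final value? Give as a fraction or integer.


Start with 447.
Step 1: Increase by 5%: 447 * 105/100 = 9387/20
Step 2: Split 1:3, first share = 9387/20 * 1/4 = 9387/80
Final result = 9387/80

9387/80


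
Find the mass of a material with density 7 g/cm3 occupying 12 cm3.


Using mass = density * volume
Density = 7 g/cm3
Volume = 12 cm3
Mass = 7 * 12
= 84 g

84


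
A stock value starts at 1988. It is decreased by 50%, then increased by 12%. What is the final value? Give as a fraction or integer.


Start: 1988
Step 1: decrease by 50% => multiply by 50/100
  1988 * 50/100 = 994
Step 2: increase by 12% => multiply by 112/100
  994 * 112/100 = 27832/25
Final value = 27832/25

27832/25


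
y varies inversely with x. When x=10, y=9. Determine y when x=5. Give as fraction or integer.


Inverse proportion: y = k/x
Find k: k = 10 * 9 = 90
Compute y at x=5: y = 90/5
y = 18

18


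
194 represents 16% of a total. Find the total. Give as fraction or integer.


Given: 194 is 16% of the whole
Set up: 194 = 16/100 * whole
whole = 194 * 100 / 16
whole = 19400 / 16
whole = 2425/2

2425/2


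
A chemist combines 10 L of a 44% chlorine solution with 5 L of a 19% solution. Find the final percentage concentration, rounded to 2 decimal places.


Solute in mixture 1 = 44% of 10 L = 10*44/100 = 22/5 L
Solute in mixture 2 = 19% of 5 L = 5*19/100 = 19/20 L
Total solute = 22/5 + 19/20 = 107/20 L
Total volume = 10 + 5 = 15 L
Final concentration = 107/20/15 * 100 = 35.67%

35.67


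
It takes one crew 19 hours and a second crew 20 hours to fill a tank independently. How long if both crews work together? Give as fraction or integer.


Rate of A = 1/19 job per hour
Rate of B = 1/20 job per hour
Combined rate = 1/19 + 1/20
Find common denominator: (20 + 19)/(19*20) = 39/380
Combined rate = 39/380 job per hour
Time together = 1 / (39/380) = 380/39 hours

380/39


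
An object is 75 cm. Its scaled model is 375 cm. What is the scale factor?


Original length = 75 cm
Scaled length = 375 cm
Scale factor = 375 / 75
= 5

5


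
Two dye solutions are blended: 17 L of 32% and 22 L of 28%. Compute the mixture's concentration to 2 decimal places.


Solute in mixture 1 = 32% of 17 L = 17*32/100 = 136/25 L
Solute in mixture 2 = 28% of 22 L = 22*28/100 = 154/25 L
Total solute = 136/25 + 154/25 = 58/5 L
Total volume = 17 + 22 = 39 L
Final concentration = 58/5/39 * 100 = 29.74%

29.74


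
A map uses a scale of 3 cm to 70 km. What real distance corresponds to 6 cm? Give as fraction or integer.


Map scale: 3 cm = 70 km
Measured distance on map = 6 cm
Set up proportion: 6 * 70 / 3
= 420 / 3
= 140 km

140


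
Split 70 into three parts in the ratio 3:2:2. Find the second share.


Ratio = 3:2:2
Total parts = 3 + 2 + 2 = 7
Value per part = 70 / 7 = 10
First share = 3 * 10 = 30
Middle share = 2 * 10 = 20
Third share = 2 * 10 = 20

20


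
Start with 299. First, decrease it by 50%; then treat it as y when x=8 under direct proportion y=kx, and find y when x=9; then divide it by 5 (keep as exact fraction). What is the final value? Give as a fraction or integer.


Start with 299.
Step 1: Decrease by 50%: 299 * 50/100 = 299/2
Step 2: Direct prop: k = (299/2)/8; new y = k*9 = 299/2*9/8 = 2691/16
Step 3: Divide by 5: 2691/16 / 5 = 2691/80
Final result = 2691/80

2691/80


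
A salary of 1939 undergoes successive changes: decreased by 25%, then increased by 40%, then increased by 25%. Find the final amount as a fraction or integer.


Start: 1939
Step 1: decrease by 25% => multiply by 75/100
  1939 * 75/100 = 5817/4
Step 2: increase by 40% => multiply by 140/100
  5817/4 * 140/100 = 40719/20
Step 3: increase by 25% => multiply by 125/100
  40719/20 * 125/100 = 40719/16
Final value = 40719/16

40719/16


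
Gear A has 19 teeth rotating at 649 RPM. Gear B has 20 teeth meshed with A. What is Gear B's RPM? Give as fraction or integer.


Gear ratio: teeth_A * RPM_A = teeth_B * RPM_B
19 * 649 = 20 * RPM_B
12331 = 20 * RPM_B
RPM_B = 12331 / 20
RPM_B = 12331/20

12331/20


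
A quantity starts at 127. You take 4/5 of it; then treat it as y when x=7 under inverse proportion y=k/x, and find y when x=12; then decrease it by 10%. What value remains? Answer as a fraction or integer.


Start with 127.
Step 1: Take 4/5: 127 * 4/5 = 508/5
Step 2: Inverse prop: k = (508/5)*7; new y = k/12 = 508/5*7/12 = 889/15
Step 3: Decrease by 10%: 889/15 * 90/100 = 2667/50
Final result = 2667/50

2667/50


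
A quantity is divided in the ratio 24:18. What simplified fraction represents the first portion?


Total parts = 24 + 18 = 42
First part fraction = 24/42
Simplify: 24/42 = 4/7

4/7


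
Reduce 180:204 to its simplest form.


Find GCD(180, 204)
GCD = 12
Divide both by 12: 180/12 = 15, 204/12 = 17
Simplified ratio = 15:17

15:17


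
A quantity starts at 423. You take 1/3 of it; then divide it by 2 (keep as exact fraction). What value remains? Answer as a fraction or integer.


Start with 423.
Step 1: Take 1/3: 423 * 1/3 = 141
Step 2: Divide by 2: 141 / 2 = 141/2
Final result = 141/2

141/2
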